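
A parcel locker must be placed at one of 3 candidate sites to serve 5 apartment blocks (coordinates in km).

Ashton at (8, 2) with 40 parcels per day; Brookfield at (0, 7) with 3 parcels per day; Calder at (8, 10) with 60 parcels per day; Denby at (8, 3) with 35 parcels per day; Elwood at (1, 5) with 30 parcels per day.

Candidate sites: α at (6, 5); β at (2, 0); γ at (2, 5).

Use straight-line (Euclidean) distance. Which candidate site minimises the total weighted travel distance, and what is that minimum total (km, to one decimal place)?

Total weighted distance at each candidate:
  α (6, 5): total = 735.3
  β (2, 0): total = 1362.3
  γ (2, 5): total = 996.8
Minimum is at α with total 735.3 km.

α, total 735.3 km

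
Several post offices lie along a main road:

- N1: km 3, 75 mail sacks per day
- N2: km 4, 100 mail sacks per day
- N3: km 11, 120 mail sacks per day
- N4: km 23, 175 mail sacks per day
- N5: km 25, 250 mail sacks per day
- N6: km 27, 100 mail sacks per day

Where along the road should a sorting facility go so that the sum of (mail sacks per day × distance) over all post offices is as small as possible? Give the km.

x = 23

For a sum of weighted absolute distances on a line, the optimum is the weighted median (not the mean). Total weight W = 820; half-weight = 410.
Sort by position and accumulate weight:
  km 3 (N1, w=75) → cum 75
  km 4 (N2, w=100) → cum 175
  km 11 (N3, w=120) → cum 295
  km 23 (N4, w=175) → cum 470  ≥ 410 → median here
  km 25 (N5, w=250) → cum 720
  km 27 (N6, w=100) → cum 820
Optimal location: km 23.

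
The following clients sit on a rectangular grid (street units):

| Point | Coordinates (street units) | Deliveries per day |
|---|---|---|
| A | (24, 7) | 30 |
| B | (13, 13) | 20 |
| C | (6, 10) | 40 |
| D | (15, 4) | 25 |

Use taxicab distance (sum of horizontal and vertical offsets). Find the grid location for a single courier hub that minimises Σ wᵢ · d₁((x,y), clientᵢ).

(13, 10)

Manhattan distance separates: Σwᵢ(|x−xᵢ|+|y−yᵢ|) = Σwᵢ|x−xᵢ| + Σwᵢ|y−yᵢ|, so x and y are optimised independently as 1-D weighted medians.
Total weight W = 115; half = 57.5.
x-coordinate, sorted with cumulative weight:
  x=6 (C, w=40) cum 40
  x=13 (B, w=20) cum 60  ← median
  x=15 (D, w=25) cum 85
  x=24 (A, w=30) cum 115
⇒ x* = 13
y-coordinate, sorted with cumulative weight:
  y=4 (D, w=25) cum 25
  y=7 (A, w=30) cum 55
  y=10 (C, w=40) cum 95  ← median
  y=13 (B, w=20) cum 115
⇒ y* = 10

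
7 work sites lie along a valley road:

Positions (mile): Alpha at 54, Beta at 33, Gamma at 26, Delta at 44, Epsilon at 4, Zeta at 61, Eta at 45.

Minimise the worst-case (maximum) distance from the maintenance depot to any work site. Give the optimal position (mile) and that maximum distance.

The 1-center on a line is the midpoint of the two extreme points: leftmost at 4, rightmost at 61.
Optimal location = (4 + 61)/2 = 32.5; maximum distance = (61 − 4)/2 = 28.5.

location 32.5, max distance 28.5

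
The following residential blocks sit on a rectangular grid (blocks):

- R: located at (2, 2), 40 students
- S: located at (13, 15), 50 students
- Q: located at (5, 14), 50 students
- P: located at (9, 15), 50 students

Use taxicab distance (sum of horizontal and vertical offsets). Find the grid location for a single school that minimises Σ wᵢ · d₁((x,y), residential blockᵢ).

Manhattan distance separates: Σwᵢ(|x−xᵢ|+|y−yᵢ|) = Σwᵢ|x−xᵢ| + Σwᵢ|y−yᵢ|, so x and y are optimised independently as 1-D weighted medians.
Total weight W = 190; half = 95.
x-coordinate, sorted with cumulative weight:
  x=2 (R, w=40) cum 40
  x=5 (Q, w=50) cum 90
  x=9 (P, w=50) cum 140  ← median
  x=13 (S, w=50) cum 190
⇒ x* = 9
y-coordinate, sorted with cumulative weight:
  y=2 (R, w=40) cum 40
  y=14 (Q, w=50) cum 90
  y=15 (S, w=50) cum 140  ← median
  y=15 (P, w=50) cum 190
⇒ y* = 15

(9, 15)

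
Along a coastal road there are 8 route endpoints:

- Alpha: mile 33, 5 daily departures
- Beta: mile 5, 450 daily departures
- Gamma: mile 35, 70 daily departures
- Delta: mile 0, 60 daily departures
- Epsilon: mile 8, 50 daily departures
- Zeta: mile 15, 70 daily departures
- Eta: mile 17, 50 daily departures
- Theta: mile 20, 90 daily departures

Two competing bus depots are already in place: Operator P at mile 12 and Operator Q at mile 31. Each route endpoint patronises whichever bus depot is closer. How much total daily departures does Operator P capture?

The indifferent point is the midpoint (12+31)/2 = 21.5; route endpoints left of it (closer to Operator P at 12) go to Operator P, those right go to Operator Q.
  Delta at 0 (w=60) → Operator P
  Beta at 5 (w=450) → Operator P
  Epsilon at 8 (w=50) → Operator P
  Zeta at 15 (w=70) → Operator P
  Eta at 17 (w=50) → Operator P
  Theta at 20 (w=90) → Operator P
  Alpha at 33 (w=5) → Operator Q
  Gamma at 35 (w=70) → Operator Q
Operator P captures 770; Operator Q captures 75.

770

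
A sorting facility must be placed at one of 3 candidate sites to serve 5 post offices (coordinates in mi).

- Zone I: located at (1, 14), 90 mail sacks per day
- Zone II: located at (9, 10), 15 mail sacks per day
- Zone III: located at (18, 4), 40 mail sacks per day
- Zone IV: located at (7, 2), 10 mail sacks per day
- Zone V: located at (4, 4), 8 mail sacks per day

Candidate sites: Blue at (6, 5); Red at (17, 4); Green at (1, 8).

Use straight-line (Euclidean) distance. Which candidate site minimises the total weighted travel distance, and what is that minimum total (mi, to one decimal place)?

Green, total 1487.1 mi

Total weighted distance at each candidate:
  Blue (6, 5): total = 1545.2
  Red (17, 4): total = 2094.1
  Green (1, 8): total = 1487.1
Minimum is at Green with total 1487.1 mi.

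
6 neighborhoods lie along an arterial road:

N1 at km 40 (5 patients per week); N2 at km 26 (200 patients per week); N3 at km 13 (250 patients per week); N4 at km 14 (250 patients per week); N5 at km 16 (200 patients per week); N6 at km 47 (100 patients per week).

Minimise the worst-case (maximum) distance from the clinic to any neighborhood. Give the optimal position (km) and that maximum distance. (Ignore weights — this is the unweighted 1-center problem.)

The 1-center on a line is the midpoint of the two extreme points: leftmost at 13, rightmost at 47.
Optimal location = (13 + 47)/2 = 30; maximum distance = (47 − 13)/2 = 17.

location 30, max distance 17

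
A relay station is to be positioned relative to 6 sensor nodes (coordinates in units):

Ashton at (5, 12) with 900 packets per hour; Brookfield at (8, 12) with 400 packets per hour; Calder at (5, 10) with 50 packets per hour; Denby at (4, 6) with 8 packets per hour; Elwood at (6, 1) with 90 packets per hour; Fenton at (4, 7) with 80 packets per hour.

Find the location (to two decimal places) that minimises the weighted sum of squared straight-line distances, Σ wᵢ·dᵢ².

(5.79, 10.99)

The minimiser of Σwᵢ‖p−pᵢ‖² is the weighted centroid p* = (Σwᵢpᵢ)/(Σwᵢ).
Σwᵢ = 1528.
Σwᵢxᵢ = 900·5 + 400·8 + 50·5 + 8·4 + 90·6 + 80·4 = 8842.
Σwᵢyᵢ = 900·12 + 400·12 + 50·10 + 8·6 + 90·1 + 80·7 = 16798.
x* = 8842/1528 = 5.79, y* = 16798/1528 = 10.99.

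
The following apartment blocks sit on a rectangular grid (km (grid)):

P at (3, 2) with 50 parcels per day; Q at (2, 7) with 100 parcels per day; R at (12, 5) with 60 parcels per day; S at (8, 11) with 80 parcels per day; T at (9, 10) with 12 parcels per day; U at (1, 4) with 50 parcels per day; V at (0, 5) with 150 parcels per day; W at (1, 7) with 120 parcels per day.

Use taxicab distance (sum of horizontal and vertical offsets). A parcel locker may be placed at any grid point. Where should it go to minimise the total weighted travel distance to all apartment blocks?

(1, 7)

Manhattan distance separates: Σwᵢ(|x−xᵢ|+|y−yᵢ|) = Σwᵢ|x−xᵢ| + Σwᵢ|y−yᵢ|, so x and y are optimised independently as 1-D weighted medians.
Total weight W = 622; half = 311.
x-coordinate, sorted with cumulative weight:
  x=0 (V, w=150) cum 150
  x=1 (U, w=50) cum 200
  x=1 (W, w=120) cum 320  ← median
  x=2 (Q, w=100) cum 420
  x=3 (P, w=50) cum 470
  x=8 (S, w=80) cum 550
  x=9 (T, w=12) cum 562
  x=12 (R, w=60) cum 622
⇒ x* = 1
y-coordinate, sorted with cumulative weight:
  y=2 (P, w=50) cum 50
  y=4 (U, w=50) cum 100
  y=5 (R, w=60) cum 160
  y=5 (V, w=150) cum 310
  y=7 (Q, w=100) cum 410  ← median
  y=7 (W, w=120) cum 530
  y=10 (T, w=12) cum 542
  y=11 (S, w=80) cum 622
⇒ y* = 7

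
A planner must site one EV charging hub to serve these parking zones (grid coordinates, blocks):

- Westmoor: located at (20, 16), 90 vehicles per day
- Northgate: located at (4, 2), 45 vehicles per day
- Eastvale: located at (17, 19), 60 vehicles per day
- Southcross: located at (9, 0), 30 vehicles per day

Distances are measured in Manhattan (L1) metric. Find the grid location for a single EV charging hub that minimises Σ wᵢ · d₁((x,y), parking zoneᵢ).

(17, 16)

Manhattan distance separates: Σwᵢ(|x−xᵢ|+|y−yᵢ|) = Σwᵢ|x−xᵢ| + Σwᵢ|y−yᵢ|, so x and y are optimised independently as 1-D weighted medians.
Total weight W = 225; half = 112.5.
x-coordinate, sorted with cumulative weight:
  x=4 (Northgate, w=45) cum 45
  x=9 (Southcross, w=30) cum 75
  x=17 (Eastvale, w=60) cum 135  ← median
  x=20 (Westmoor, w=90) cum 225
⇒ x* = 17
y-coordinate, sorted with cumulative weight:
  y=0 (Southcross, w=30) cum 30
  y=2 (Northgate, w=45) cum 75
  y=16 (Westmoor, w=90) cum 165  ← median
  y=19 (Eastvale, w=60) cum 225
⇒ y* = 16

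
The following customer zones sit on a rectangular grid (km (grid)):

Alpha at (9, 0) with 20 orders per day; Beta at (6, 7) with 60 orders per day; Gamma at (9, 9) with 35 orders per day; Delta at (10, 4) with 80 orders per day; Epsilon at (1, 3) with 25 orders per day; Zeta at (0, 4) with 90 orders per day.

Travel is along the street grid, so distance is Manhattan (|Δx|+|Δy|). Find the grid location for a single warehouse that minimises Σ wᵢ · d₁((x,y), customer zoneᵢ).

Manhattan distance separates: Σwᵢ(|x−xᵢ|+|y−yᵢ|) = Σwᵢ|x−xᵢ| + Σwᵢ|y−yᵢ|, so x and y are optimised independently as 1-D weighted medians.
Total weight W = 310; half = 155.
x-coordinate, sorted with cumulative weight:
  x=0 (Zeta, w=90) cum 90
  x=1 (Epsilon, w=25) cum 115
  x=6 (Beta, w=60) cum 175  ← median
  x=9 (Alpha, w=20) cum 195
  x=9 (Gamma, w=35) cum 230
  x=10 (Delta, w=80) cum 310
⇒ x* = 6
y-coordinate, sorted with cumulative weight:
  y=0 (Alpha, w=20) cum 20
  y=3 (Epsilon, w=25) cum 45
  y=4 (Delta, w=80) cum 125
  y=4 (Zeta, w=90) cum 215  ← median
  y=7 (Beta, w=60) cum 275
  y=9 (Gamma, w=35) cum 310
⇒ y* = 4

(6, 4)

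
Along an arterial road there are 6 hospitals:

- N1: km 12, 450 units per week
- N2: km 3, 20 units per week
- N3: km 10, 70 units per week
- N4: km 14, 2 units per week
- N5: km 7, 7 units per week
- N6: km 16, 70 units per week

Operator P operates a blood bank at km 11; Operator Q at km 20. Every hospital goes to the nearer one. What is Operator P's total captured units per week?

The indifferent point is the midpoint (11+20)/2 = 15.5; hospitals left of it (closer to Operator P at 11) go to Operator P, those right go to Operator Q.
  N2 at 3 (w=20) → Operator P
  N5 at 7 (w=7) → Operator P
  N3 at 10 (w=70) → Operator P
  N1 at 12 (w=450) → Operator P
  N4 at 14 (w=2) → Operator P
  N6 at 16 (w=70) → Operator Q
Operator P captures 549; Operator Q captures 70.

549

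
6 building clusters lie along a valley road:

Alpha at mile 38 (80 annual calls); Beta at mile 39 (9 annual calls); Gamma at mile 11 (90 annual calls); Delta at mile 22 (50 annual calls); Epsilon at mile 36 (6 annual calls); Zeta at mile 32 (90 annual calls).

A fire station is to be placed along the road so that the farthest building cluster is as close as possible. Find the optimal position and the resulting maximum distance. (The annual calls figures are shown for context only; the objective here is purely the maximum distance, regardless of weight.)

The 1-center on a line is the midpoint of the two extreme points: leftmost at 11, rightmost at 39.
Optimal location = (11 + 39)/2 = 25; maximum distance = (39 − 11)/2 = 14.

location 25, max distance 14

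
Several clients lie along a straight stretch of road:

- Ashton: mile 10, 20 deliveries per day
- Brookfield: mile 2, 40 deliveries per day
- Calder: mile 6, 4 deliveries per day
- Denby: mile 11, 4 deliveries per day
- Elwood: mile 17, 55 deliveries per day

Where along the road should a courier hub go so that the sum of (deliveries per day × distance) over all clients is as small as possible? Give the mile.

For a sum of weighted absolute distances on a line, the optimum is the weighted median (not the mean). Total weight W = 123; half-weight = 61.5.
Sort by position and accumulate weight:
  mile 2 (Brookfield, w=40) → cum 40
  mile 6 (Calder, w=4) → cum 44
  mile 10 (Ashton, w=20) → cum 64  ≥ 61.5 → median here
  mile 11 (Denby, w=4) → cum 68
  mile 17 (Elwood, w=55) → cum 123
Optimal location: mile 10.

x = 10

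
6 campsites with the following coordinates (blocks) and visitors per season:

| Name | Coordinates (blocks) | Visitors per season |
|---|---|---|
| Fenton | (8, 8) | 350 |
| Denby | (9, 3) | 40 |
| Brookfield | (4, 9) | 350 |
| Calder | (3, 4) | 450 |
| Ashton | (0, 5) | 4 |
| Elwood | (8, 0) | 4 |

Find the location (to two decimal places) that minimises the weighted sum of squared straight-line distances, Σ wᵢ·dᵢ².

The minimiser of Σwᵢ‖p−pᵢ‖² is the weighted centroid p* = (Σwᵢpᵢ)/(Σwᵢ).
Σwᵢ = 1198.
Σwᵢxᵢ = 350·8 + 40·9 + 350·4 + 450·3 + 4·0 + 4·8 = 5942.
Σwᵢyᵢ = 350·8 + 40·3 + 350·9 + 450·4 + 4·5 + 4·0 = 7890.
x* = 5942/1198 = 4.96, y* = 7890/1198 = 6.59.

(4.96, 6.59)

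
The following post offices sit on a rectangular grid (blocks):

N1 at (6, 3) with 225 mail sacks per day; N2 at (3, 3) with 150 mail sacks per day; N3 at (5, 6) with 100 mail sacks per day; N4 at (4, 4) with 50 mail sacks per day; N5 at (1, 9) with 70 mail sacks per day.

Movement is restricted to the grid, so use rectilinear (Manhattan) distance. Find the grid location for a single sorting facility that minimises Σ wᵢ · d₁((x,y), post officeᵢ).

(5, 3)

Manhattan distance separates: Σwᵢ(|x−xᵢ|+|y−yᵢ|) = Σwᵢ|x−xᵢ| + Σwᵢ|y−yᵢ|, so x and y are optimised independently as 1-D weighted medians.
Total weight W = 595; half = 297.5.
x-coordinate, sorted with cumulative weight:
  x=1 (N5, w=70) cum 70
  x=3 (N2, w=150) cum 220
  x=4 (N4, w=50) cum 270
  x=5 (N3, w=100) cum 370  ← median
  x=6 (N1, w=225) cum 595
⇒ x* = 5
y-coordinate, sorted with cumulative weight:
  y=3 (N1, w=225) cum 225
  y=3 (N2, w=150) cum 375  ← median
  y=4 (N4, w=50) cum 425
  y=6 (N3, w=100) cum 525
  y=9 (N5, w=70) cum 595
⇒ y* = 3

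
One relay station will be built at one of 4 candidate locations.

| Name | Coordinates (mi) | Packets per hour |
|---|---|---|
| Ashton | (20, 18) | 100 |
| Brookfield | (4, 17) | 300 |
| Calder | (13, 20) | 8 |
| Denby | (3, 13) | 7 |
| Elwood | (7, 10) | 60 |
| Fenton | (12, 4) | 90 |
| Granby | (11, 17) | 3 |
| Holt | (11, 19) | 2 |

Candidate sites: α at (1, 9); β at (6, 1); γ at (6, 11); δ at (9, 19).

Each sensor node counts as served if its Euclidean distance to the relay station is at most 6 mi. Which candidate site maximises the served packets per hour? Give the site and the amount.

Coverage radius r = 6 mi; a point is covered iff (Δx)²+(Δy)² ≤ 6² = 36.
  α (1, 9): covers {Denby} → 7
  β (6, 1): covers {none} → 0
  γ (6, 11): covers {Denby, Elwood} → 67
  δ (9, 19): covers {Brookfield, Calder, Granby, Holt} → 313
Maximum coverage at δ: 313 packets per hour.

δ, covering 313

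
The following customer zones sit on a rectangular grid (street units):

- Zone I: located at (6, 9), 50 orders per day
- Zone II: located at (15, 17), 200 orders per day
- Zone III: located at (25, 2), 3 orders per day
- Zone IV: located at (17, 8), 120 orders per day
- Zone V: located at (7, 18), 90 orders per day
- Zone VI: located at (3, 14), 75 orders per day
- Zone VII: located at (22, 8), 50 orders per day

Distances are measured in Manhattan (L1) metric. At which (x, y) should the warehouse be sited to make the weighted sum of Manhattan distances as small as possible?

Manhattan distance separates: Σwᵢ(|x−xᵢ|+|y−yᵢ|) = Σwᵢ|x−xᵢ| + Σwᵢ|y−yᵢ|, so x and y are optimised independently as 1-D weighted medians.
Total weight W = 588; half = 294.
x-coordinate, sorted with cumulative weight:
  x=3 (Zone VI, w=75) cum 75
  x=6 (Zone I, w=50) cum 125
  x=7 (Zone V, w=90) cum 215
  x=15 (Zone II, w=200) cum 415  ← median
  x=17 (Zone IV, w=120) cum 535
  x=22 (Zone VII, w=50) cum 585
  x=25 (Zone III, w=3) cum 588
⇒ x* = 15
y-coordinate, sorted with cumulative weight:
  y=2 (Zone III, w=3) cum 3
  y=8 (Zone IV, w=120) cum 123
  y=8 (Zone VII, w=50) cum 173
  y=9 (Zone I, w=50) cum 223
  y=14 (Zone VI, w=75) cum 298  ← median
  y=17 (Zone II, w=200) cum 498
  y=18 (Zone V, w=90) cum 588
⇒ y* = 14

(15, 14)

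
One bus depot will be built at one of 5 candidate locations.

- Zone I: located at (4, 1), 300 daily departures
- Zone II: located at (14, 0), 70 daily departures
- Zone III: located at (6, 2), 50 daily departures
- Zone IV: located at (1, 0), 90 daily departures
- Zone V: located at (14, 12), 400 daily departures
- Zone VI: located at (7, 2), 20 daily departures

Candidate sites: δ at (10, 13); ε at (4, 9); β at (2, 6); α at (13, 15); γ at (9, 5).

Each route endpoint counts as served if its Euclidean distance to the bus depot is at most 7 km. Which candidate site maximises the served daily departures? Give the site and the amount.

Coverage radius r = 7 km; a point is covered iff (Δx)²+(Δy)² ≤ 7² = 49.
  δ (10, 13): covers {Zone V} → 400
  ε (4, 9): covers {none} → 0
  β (2, 6): covers {Zone I, Zone III, Zone IV, Zone VI} → 460
  α (13, 15): covers {Zone V} → 400
  γ (9, 5): covers {Zone I, Zone III, Zone VI} → 370
Maximum coverage at β: 460 daily departures.

β, covering 460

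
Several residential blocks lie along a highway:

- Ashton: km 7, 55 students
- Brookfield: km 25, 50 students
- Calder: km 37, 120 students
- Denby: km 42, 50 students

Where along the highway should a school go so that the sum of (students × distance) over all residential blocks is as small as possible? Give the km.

x = 37

For a sum of weighted absolute distances on a line, the optimum is the weighted median (not the mean). Total weight W = 275; half-weight = 137.5.
Sort by position and accumulate weight:
  km 7 (Ashton, w=55) → cum 55
  km 25 (Brookfield, w=50) → cum 105
  km 37 (Calder, w=120) → cum 225  ≥ 137.5 → median here
  km 42 (Denby, w=50) → cum 275
Optimal location: km 37.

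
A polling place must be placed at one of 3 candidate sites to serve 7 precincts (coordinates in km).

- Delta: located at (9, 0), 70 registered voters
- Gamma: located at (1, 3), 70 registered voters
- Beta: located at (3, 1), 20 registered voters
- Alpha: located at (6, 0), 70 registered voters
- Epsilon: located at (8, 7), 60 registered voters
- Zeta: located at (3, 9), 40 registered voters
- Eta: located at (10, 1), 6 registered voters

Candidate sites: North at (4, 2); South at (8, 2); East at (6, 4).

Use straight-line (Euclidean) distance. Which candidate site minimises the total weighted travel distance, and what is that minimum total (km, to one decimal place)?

Total weighted distance at each candidate:
  North (4, 2): total = 1528.1
  South (8, 2): total = 1609.0
  East (6, 4): total = 1551.4
Minimum is at North with total 1528.1 km.

North, total 1528.1 km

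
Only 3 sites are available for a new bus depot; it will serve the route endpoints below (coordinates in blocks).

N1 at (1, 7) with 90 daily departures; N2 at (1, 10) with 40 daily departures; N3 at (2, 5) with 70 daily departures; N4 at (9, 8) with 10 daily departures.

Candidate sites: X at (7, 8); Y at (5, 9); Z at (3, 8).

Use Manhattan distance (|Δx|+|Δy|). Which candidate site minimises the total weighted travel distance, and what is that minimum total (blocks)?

Total weighted distance at each candidate:
  X (7, 8): total = 1530
  Y (5, 9): total = 1280
  Z (3, 8): total = 770
Minimum is at Z with total 770 blocks.

Z, total 770 blocks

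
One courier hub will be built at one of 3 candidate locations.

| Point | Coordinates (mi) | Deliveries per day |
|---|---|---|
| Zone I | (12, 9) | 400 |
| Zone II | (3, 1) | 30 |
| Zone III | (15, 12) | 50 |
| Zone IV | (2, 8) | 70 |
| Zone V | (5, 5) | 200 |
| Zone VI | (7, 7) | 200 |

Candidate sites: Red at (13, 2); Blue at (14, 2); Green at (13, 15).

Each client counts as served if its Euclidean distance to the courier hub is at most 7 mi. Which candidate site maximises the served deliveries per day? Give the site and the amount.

Coverage radius r = 7 mi; a point is covered iff (Δx)²+(Δy)² ≤ 7² = 49.
  Red (13, 2): covers {none} → 0
  Blue (14, 2): covers {none} → 0
  Green (13, 15): covers {Zone I, Zone III} → 450
Maximum coverage at Green: 450 deliveries per day.

Green, covering 450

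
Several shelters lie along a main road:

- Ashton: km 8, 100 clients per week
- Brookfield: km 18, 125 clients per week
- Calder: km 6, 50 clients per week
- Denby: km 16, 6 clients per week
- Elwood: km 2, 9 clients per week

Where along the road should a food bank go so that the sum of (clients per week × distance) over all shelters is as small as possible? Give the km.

For a sum of weighted absolute distances on a line, the optimum is the weighted median (not the mean). Total weight W = 290; half-weight = 145.
Sort by position and accumulate weight:
  km 2 (Elwood, w=9) → cum 9
  km 6 (Calder, w=50) → cum 59
  km 8 (Ashton, w=100) → cum 159  ≥ 145 → median here
  km 16 (Denby, w=6) → cum 165
  km 18 (Brookfield, w=125) → cum 290
Optimal location: km 8.

x = 8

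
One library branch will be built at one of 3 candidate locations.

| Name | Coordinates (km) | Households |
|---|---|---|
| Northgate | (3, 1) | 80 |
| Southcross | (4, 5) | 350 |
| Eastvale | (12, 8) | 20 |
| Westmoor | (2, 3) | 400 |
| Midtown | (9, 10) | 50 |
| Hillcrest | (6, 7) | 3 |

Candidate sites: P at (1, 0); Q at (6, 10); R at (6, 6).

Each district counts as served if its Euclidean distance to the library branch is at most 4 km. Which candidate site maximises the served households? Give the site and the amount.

P, covering 480

Coverage radius r = 4 km; a point is covered iff (Δx)²+(Δy)² ≤ 4² = 16.
  P (1, 0): covers {Northgate, Westmoor} → 480
  Q (6, 10): covers {Midtown, Hillcrest} → 53
  R (6, 6): covers {Southcross, Hillcrest} → 353
Maximum coverage at P: 480 households.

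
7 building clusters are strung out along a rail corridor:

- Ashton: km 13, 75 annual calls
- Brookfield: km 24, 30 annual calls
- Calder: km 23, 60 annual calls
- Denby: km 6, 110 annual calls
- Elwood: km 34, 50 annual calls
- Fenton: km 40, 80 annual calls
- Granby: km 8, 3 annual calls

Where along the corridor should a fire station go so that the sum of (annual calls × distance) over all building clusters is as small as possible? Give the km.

x = 23

For a sum of weighted absolute distances on a line, the optimum is the weighted median (not the mean). Total weight W = 408; half-weight = 204.
Sort by position and accumulate weight:
  km 6 (Denby, w=110) → cum 110
  km 8 (Granby, w=3) → cum 113
  km 13 (Ashton, w=75) → cum 188
  km 23 (Calder, w=60) → cum 248  ≥ 204 → median here
  km 24 (Brookfield, w=30) → cum 278
  km 34 (Elwood, w=50) → cum 328
  km 40 (Fenton, w=80) → cum 408
Optimal location: km 23.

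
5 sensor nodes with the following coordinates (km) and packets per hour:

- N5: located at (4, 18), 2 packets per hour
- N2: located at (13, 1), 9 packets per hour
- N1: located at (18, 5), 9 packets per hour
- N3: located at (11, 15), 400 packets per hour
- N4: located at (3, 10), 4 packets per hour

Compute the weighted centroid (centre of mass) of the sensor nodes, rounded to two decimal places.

(11.08, 14.46)

The minimiser of Σwᵢ‖p−pᵢ‖² is the weighted centroid p* = (Σwᵢpᵢ)/(Σwᵢ).
Σwᵢ = 424.
Σwᵢxᵢ = 2·4 + 9·13 + 9·18 + 400·11 + 4·3 = 4699.
Σwᵢyᵢ = 2·18 + 9·1 + 9·5 + 400·15 + 4·10 = 6130.
x* = 4699/424 = 11.08, y* = 6130/424 = 14.46.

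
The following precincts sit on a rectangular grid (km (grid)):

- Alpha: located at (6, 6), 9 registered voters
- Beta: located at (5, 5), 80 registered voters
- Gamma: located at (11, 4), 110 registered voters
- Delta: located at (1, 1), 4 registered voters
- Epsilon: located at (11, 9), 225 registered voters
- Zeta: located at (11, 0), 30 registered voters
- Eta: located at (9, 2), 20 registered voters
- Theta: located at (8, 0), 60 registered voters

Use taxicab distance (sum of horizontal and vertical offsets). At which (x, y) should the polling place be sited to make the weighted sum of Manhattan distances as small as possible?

(11, 5)

Manhattan distance separates: Σwᵢ(|x−xᵢ|+|y−yᵢ|) = Σwᵢ|x−xᵢ| + Σwᵢ|y−yᵢ|, so x and y are optimised independently as 1-D weighted medians.
Total weight W = 538; half = 269.
x-coordinate, sorted with cumulative weight:
  x=1 (Delta, w=4) cum 4
  x=5 (Beta, w=80) cum 84
  x=6 (Alpha, w=9) cum 93
  x=8 (Theta, w=60) cum 153
  x=9 (Eta, w=20) cum 173
  x=11 (Gamma, w=110) cum 283  ← median
  x=11 (Epsilon, w=225) cum 508
  x=11 (Zeta, w=30) cum 538
⇒ x* = 11
y-coordinate, sorted with cumulative weight:
  y=0 (Zeta, w=30) cum 30
  y=0 (Theta, w=60) cum 90
  y=1 (Delta, w=4) cum 94
  y=2 (Eta, w=20) cum 114
  y=4 (Gamma, w=110) cum 224
  y=5 (Beta, w=80) cum 304  ← median
  y=6 (Alpha, w=9) cum 313
  y=9 (Epsilon, w=225) cum 538
⇒ y* = 5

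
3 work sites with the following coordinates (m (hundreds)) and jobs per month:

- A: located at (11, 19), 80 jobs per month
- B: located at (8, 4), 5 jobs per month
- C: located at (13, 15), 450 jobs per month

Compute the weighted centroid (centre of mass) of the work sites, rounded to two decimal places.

The minimiser of Σwᵢ‖p−pᵢ‖² is the weighted centroid p* = (Σwᵢpᵢ)/(Σwᵢ).
Σwᵢ = 535.
Σwᵢxᵢ = 80·11 + 5·8 + 450·13 = 6770.
Σwᵢyᵢ = 80·19 + 5·4 + 450·15 = 8290.
x* = 6770/535 = 12.65, y* = 8290/535 = 15.50.

(12.65, 15.50)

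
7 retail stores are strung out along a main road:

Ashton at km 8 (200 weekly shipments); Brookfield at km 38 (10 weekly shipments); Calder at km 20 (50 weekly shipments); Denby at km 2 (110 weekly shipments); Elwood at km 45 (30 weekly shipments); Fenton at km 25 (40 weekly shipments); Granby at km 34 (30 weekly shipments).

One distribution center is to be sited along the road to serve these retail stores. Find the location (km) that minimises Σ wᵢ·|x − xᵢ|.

For a sum of weighted absolute distances on a line, the optimum is the weighted median (not the mean). Total weight W = 470; half-weight = 235.
Sort by position and accumulate weight:
  km 2 (Denby, w=110) → cum 110
  km 8 (Ashton, w=200) → cum 310  ≥ 235 → median here
  km 20 (Calder, w=50) → cum 360
  km 25 (Fenton, w=40) → cum 400
  km 34 (Granby, w=30) → cum 430
  km 38 (Brookfield, w=10) → cum 440
  km 45 (Elwood, w=30) → cum 470
Optimal location: km 8.

x = 8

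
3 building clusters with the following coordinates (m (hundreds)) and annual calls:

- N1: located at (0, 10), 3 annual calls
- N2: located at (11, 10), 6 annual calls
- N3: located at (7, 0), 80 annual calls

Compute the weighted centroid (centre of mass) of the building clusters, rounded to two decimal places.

The minimiser of Σwᵢ‖p−pᵢ‖² is the weighted centroid p* = (Σwᵢpᵢ)/(Σwᵢ).
Σwᵢ = 89.
Σwᵢxᵢ = 3·0 + 6·11 + 80·7 = 626.
Σwᵢyᵢ = 3·10 + 6·10 + 80·0 = 90.
x* = 626/89 = 7.03, y* = 90/89 = 1.01.

(7.03, 1.01)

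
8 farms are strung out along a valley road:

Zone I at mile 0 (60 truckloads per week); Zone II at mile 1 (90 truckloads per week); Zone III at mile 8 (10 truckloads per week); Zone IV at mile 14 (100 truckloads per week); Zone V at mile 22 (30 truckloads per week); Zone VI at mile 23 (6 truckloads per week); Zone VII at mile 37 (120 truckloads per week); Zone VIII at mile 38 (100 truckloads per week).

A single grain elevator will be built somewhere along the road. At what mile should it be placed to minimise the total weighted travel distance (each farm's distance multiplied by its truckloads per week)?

x = 14

For a sum of weighted absolute distances on a line, the optimum is the weighted median (not the mean). Total weight W = 516; half-weight = 258.
Sort by position and accumulate weight:
  mile 0 (Zone I, w=60) → cum 60
  mile 1 (Zone II, w=90) → cum 150
  mile 8 (Zone III, w=10) → cum 160
  mile 14 (Zone IV, w=100) → cum 260  ≥ 258 → median here
  mile 22 (Zone V, w=30) → cum 290
  mile 23 (Zone VI, w=6) → cum 296
  mile 37 (Zone VII, w=120) → cum 416
  mile 38 (Zone VIII, w=100) → cum 516
Optimal location: mile 14.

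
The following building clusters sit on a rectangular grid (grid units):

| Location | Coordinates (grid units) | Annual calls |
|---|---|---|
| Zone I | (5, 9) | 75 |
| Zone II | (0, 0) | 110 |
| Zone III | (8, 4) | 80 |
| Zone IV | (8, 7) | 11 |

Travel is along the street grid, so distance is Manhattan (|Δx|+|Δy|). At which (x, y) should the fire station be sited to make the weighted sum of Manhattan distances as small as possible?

Manhattan distance separates: Σwᵢ(|x−xᵢ|+|y−yᵢ|) = Σwᵢ|x−xᵢ| + Σwᵢ|y−yᵢ|, so x and y are optimised independently as 1-D weighted medians.
Total weight W = 276; half = 138.
x-coordinate, sorted with cumulative weight:
  x=0 (Zone II, w=110) cum 110
  x=5 (Zone I, w=75) cum 185  ← median
  x=8 (Zone III, w=80) cum 265
  x=8 (Zone IV, w=11) cum 276
⇒ x* = 5
y-coordinate, sorted with cumulative weight:
  y=0 (Zone II, w=110) cum 110
  y=4 (Zone III, w=80) cum 190  ← median
  y=7 (Zone IV, w=11) cum 201
  y=9 (Zone I, w=75) cum 276
⇒ y* = 4

(5, 4)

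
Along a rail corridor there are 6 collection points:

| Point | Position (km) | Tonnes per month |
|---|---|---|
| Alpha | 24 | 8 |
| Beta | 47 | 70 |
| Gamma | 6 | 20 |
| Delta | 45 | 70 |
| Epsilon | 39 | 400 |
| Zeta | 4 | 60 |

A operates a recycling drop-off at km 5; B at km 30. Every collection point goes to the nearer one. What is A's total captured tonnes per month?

80

The indifferent point is the midpoint (5+30)/2 = 17.5; collection points left of it (closer to A at 5) go to A, those right go to B.
  Zeta at 4 (w=60) → A
  Gamma at 6 (w=20) → A
  Alpha at 24 (w=8) → B
  Epsilon at 39 (w=400) → B
  Delta at 45 (w=70) → B
  Beta at 47 (w=70) → B
A captures 80; B captures 548.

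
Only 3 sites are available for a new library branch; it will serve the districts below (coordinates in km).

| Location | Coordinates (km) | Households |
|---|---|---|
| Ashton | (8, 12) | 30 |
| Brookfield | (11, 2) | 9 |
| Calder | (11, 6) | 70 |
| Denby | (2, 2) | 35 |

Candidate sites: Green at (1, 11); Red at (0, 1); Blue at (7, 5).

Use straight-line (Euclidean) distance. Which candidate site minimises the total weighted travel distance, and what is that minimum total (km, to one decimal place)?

Blue, total 749.8 km

Total weighted distance at each candidate:
  Green (1, 11): total = 1432.8
  Red (0, 1): total = 1431.5
  Blue (7, 5): total = 749.8
Minimum is at Blue with total 749.8 km.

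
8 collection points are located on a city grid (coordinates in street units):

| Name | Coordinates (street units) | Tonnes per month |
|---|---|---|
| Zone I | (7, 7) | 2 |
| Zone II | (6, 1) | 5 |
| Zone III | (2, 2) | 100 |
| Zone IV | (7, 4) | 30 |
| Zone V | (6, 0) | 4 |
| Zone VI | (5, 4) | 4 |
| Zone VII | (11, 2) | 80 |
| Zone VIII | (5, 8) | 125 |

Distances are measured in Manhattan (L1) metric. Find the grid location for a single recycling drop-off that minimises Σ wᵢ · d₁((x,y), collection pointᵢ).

Manhattan distance separates: Σwᵢ(|x−xᵢ|+|y−yᵢ|) = Σwᵢ|x−xᵢ| + Σwᵢ|y−yᵢ|, so x and y are optimised independently as 1-D weighted medians.
Total weight W = 350; half = 175.
x-coordinate, sorted with cumulative weight:
  x=2 (Zone III, w=100) cum 100
  x=5 (Zone VI, w=4) cum 104
  x=5 (Zone VIII, w=125) cum 229  ← median
  x=6 (Zone II, w=5) cum 234
  x=6 (Zone V, w=4) cum 238
  x=7 (Zone I, w=2) cum 240
  x=7 (Zone IV, w=30) cum 270
  x=11 (Zone VII, w=80) cum 350
⇒ x* = 5
y-coordinate, sorted with cumulative weight:
  y=0 (Zone V, w=4) cum 4
  y=1 (Zone II, w=5) cum 9
  y=2 (Zone III, w=100) cum 109
  y=2 (Zone VII, w=80) cum 189  ← median
  y=4 (Zone IV, w=30) cum 219
  y=4 (Zone VI, w=4) cum 223
  y=7 (Zone I, w=2) cum 225
  y=8 (Zone VIII, w=125) cum 350
⇒ y* = 2

(5, 2)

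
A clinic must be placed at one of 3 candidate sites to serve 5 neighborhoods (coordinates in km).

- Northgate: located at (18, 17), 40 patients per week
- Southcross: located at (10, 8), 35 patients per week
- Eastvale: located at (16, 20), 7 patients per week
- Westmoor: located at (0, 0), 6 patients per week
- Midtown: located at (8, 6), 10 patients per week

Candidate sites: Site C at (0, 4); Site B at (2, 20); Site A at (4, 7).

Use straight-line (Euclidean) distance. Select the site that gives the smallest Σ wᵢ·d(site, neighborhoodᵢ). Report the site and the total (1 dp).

Total weighted distance at each candidate:
  Site C (0, 4): total = 1530.0
  Site B (2, 20): total = 1526.8
  Site A (4, 7): total = 1114.5
Minimum is at Site A with total 1114.5 km.

Site A, total 1114.5 km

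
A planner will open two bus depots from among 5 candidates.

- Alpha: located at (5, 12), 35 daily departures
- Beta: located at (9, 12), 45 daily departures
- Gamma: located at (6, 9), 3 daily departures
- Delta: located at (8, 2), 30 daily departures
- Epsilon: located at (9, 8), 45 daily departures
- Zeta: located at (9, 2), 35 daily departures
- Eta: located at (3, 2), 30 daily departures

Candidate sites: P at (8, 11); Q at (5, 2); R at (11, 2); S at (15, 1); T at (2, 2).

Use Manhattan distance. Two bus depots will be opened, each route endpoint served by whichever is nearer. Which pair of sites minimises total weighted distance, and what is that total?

Evaluate every pair (each demand assigned to the nearer of the two):
  {P, Q}: total = 712
  {P, R}: total = 822
  {P, T}: total = 877
  {P, S}: total = 1297
  {Q, R}: total = 1494
  {R, T}: total = 1578
  {Q, T}: total = 1714
  {Q, S}: total = 1744
  {R, S}: total = 1896
  {S, T}: total = 2293
Best pair: {P, Q} with total 712.

{P, Q}, total 712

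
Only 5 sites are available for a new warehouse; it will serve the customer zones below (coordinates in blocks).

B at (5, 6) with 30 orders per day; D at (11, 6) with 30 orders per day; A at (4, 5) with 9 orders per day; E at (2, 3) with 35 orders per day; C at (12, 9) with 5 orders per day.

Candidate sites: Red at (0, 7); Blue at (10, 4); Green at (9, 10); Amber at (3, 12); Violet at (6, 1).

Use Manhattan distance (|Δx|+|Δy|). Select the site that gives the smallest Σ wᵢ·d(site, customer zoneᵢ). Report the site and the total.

Total weighted distance at each candidate:
  Red (0, 7): total = 874
  Blue (10, 4): total = 713
  Green (9, 10): total = 1020
  Amber (3, 12): total = 1142
  Violet (6, 1): total = 814
Minimum is at Blue with total 713 blocks.

Blue, total 713 blocks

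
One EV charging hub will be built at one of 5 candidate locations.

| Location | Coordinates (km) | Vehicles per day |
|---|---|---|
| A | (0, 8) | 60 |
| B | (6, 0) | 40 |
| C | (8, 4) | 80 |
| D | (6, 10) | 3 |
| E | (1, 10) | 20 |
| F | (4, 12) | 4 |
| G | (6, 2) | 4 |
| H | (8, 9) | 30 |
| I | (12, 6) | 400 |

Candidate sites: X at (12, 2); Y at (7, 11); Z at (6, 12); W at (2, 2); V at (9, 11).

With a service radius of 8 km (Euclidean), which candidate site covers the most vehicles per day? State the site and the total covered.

Y, covering 597

Coverage radius r = 8 km; a point is covered iff (Δx)²+(Δy)² ≤ 8² = 64.
  X (12, 2): covers {B, C, G, I} → 524
  Y (7, 11): covers {A, C, D, E, F, H, I} → 597
  Z (6, 12): covers {A, D, E, F, H} → 117
  W (2, 2): covers {A, B, C, G} → 184
  V (9, 11): covers {C, D, F, H, I} → 517
Maximum coverage at Y: 597 vehicles per day.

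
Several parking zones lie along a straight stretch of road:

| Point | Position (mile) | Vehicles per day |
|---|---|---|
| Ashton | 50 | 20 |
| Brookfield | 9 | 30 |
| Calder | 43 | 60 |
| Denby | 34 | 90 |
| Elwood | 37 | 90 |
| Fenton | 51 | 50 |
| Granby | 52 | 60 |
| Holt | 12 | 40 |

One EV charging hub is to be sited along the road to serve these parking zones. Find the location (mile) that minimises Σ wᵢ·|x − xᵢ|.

For a sum of weighted absolute distances on a line, the optimum is the weighted median (not the mean). Total weight W = 440; half-weight = 220.
Sort by position and accumulate weight:
  mile 9 (Brookfield, w=30) → cum 30
  mile 12 (Holt, w=40) → cum 70
  mile 34 (Denby, w=90) → cum 160
  mile 37 (Elwood, w=90) → cum 250  ≥ 220 → median here
  mile 43 (Calder, w=60) → cum 310
  mile 50 (Ashton, w=20) → cum 330
  mile 51 (Fenton, w=50) → cum 380
  mile 52 (Granby, w=60) → cum 440
Optimal location: mile 37.

x = 37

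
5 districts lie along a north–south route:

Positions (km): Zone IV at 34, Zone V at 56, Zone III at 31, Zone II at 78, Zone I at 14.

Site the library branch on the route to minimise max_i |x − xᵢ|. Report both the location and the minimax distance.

location 46, max distance 32

The 1-center on a line is the midpoint of the two extreme points: leftmost at 14, rightmost at 78.
Optimal location = (14 + 78)/2 = 46; maximum distance = (78 − 14)/2 = 32.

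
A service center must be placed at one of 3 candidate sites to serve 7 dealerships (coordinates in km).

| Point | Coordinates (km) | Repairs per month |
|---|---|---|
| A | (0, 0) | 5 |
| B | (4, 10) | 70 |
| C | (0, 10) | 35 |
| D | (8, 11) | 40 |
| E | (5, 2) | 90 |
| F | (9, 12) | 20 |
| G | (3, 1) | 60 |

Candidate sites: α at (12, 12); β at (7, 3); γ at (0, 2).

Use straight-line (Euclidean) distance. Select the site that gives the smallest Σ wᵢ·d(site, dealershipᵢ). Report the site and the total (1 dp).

Total weighted distance at each candidate:
  α (12, 12): total = 3264.2
  β (7, 3): total = 1894.1
  γ (0, 2): total = 2306.6
Minimum is at β with total 1894.1 km.

β, total 1894.1 km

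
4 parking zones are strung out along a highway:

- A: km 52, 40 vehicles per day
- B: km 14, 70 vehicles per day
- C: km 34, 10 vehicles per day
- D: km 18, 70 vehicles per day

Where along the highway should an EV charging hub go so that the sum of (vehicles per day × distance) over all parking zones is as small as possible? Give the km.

For a sum of weighted absolute distances on a line, the optimum is the weighted median (not the mean). Total weight W = 190; half-weight = 95.
Sort by position and accumulate weight:
  km 14 (B, w=70) → cum 70
  km 18 (D, w=70) → cum 140  ≥ 95 → median here
  km 34 (C, w=10) → cum 150
  km 52 (A, w=40) → cum 190
Optimal location: km 18.

x = 18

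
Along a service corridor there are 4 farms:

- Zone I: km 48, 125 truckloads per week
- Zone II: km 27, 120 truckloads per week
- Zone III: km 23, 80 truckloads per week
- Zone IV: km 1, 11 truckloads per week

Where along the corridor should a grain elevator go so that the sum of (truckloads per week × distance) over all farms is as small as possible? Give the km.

x = 27

For a sum of weighted absolute distances on a line, the optimum is the weighted median (not the mean). Total weight W = 336; half-weight = 168.
Sort by position and accumulate weight:
  km 1 (Zone IV, w=11) → cum 11
  km 23 (Zone III, w=80) → cum 91
  km 27 (Zone II, w=120) → cum 211  ≥ 168 → median here
  km 48 (Zone I, w=125) → cum 336
Optimal location: km 27.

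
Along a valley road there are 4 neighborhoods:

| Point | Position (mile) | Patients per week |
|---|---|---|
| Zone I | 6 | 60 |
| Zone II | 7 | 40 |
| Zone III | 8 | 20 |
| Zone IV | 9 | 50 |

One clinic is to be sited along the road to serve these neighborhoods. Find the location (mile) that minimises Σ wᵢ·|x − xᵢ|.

For a sum of weighted absolute distances on a line, the optimum is the weighted median (not the mean). Total weight W = 170; half-weight = 85.
Sort by position and accumulate weight:
  mile 6 (Zone I, w=60) → cum 60
  mile 7 (Zone II, w=40) → cum 100  ≥ 85 → median here
  mile 8 (Zone III, w=20) → cum 120
  mile 9 (Zone IV, w=50) → cum 170
Optimal location: mile 7.

x = 7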